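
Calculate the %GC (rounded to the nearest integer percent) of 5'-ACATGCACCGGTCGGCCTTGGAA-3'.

61%

T=4, G=7, A=5, C=7
G+C = 7 + 7 = 14 out of 23 bases
%GC = 14/23 × 100 = 60.87% ≈ 61%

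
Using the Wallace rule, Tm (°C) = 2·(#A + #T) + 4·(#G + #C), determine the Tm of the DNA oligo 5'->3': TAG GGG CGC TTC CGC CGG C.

Counting bases: G=8, T=3, C=7, A=1
A+T = 4, G+C = 15
Tm = 4·15 + 2·4 = 60 + 8 = 68°C

68°C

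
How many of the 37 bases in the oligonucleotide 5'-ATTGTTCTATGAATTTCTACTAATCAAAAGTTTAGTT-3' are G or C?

8

T=17, C=4, G=4, A=12
Total G or C: 4 + 4 = 8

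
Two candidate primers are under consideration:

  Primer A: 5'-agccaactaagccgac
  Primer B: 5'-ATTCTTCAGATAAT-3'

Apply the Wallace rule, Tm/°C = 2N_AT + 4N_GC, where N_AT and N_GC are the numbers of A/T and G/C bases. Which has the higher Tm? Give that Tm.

Primer A: A+T=7, G+C=9 → Tm = 2(7)+4(9) = 50°C
Primer B: A+T=11, G+C=3 → Tm = 2(11)+4(3) = 34°C
50°C vs 34°C → primer A is higher.

Primer A, 50°C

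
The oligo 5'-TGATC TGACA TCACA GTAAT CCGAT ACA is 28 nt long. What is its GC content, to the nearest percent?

Counting bases: T=7, C=7, G=4, A=10
G+C = 4 + 7 = 11 out of 28 bases
%GC = 11/28 × 100 = 39.29% ≈ 39%

39%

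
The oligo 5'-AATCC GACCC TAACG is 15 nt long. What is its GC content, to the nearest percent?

53%

T=2, C=6, A=5, G=2
G+C = 2 + 6 = 8 out of 15 bases
%GC = 8/15 × 100 = 53.33% ≈ 53%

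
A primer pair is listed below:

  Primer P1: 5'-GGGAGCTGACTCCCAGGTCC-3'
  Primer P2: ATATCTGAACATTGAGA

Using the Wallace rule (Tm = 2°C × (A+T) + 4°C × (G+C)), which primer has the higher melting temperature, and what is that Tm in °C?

Primer P1: A+T=6, G+C=14 → Tm = 2(6)+4(14) = 68°C
Primer P2: A+T=12, G+C=5 → Tm = 2(12)+4(5) = 44°C
68°C vs 44°C → primer P1 is higher.

Primer P1, 68°C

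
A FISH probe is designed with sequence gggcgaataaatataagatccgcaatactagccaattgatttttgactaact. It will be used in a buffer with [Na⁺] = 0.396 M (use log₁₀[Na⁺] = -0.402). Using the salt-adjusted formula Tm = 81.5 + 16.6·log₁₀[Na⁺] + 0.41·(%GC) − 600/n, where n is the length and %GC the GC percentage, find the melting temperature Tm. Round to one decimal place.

Length n = 52. C=9, G=9, A=19, T=15
G+C = 18, so %GC = 18/52 × 100 = 34.615%
Salt term: 16.6 × (-0.402) = -6.673
GC term: 0.41 × 34.615 = 14.192; length term: −600/52 = −11.538
Tm = 81.5 + (-6.673) + 14.192 − 11.538 = 77.481 → 77.5°C

77.5°C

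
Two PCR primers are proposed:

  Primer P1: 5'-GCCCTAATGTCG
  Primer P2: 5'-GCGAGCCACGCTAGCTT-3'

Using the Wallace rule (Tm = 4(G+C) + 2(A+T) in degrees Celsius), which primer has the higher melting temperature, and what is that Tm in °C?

Primer P2, 56°C

Primer P1: A+T=5, G+C=7 → Tm = 2(5)+4(7) = 38°C
Primer P2: A+T=6, G+C=11 → Tm = 2(6)+4(11) = 56°C
38°C vs 56°C → primer P2 is higher.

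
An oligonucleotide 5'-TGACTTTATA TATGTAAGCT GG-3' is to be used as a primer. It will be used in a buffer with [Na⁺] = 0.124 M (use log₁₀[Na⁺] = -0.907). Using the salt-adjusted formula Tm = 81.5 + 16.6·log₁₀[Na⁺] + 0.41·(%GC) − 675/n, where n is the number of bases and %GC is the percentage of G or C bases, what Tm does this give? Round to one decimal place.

48.8°C

Length n = 22. Base counts: C=2, T=9, G=5, A=6
G+C = 7, so %GC = 7/22 × 100 = 31.818%
Salt term: 16.6 × (-0.907) = -15.056
GC term: 0.41 × 31.818 = 13.045; length term: −675/22 = −30.682
Tm = 81.5 + (-15.056) + 13.045 − 30.682 = 48.807 → 48.8°C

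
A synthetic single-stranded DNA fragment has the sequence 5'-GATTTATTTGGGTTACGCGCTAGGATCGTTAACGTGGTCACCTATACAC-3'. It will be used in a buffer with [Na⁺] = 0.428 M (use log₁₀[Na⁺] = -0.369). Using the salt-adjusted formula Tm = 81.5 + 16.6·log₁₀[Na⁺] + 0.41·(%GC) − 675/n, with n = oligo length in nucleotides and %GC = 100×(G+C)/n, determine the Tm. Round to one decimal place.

80.0°C

Length n = 49. G=12, C=10, A=11, T=16
G+C = 22, so %GC = 22/49 × 100 = 44.898%
Salt term: 16.6 × (-0.369) = -6.125
GC term: 0.41 × 44.898 = 18.408; length term: −675/49 = −13.776
Tm = 81.5 + (-6.125) + 18.408 − 13.776 = 80.007 → 80.0°C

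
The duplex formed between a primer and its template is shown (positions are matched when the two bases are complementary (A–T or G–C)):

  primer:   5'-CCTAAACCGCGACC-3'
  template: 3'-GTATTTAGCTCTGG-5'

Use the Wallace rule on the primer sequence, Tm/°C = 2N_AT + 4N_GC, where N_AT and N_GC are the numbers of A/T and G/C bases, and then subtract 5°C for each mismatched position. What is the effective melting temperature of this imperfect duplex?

31°C

Primer base counts: A=4, T=1, G=2, C=7 → A+T=5, G+C=9
Perfect-match Tm = 2(5) + 4(9) = 10 + 36 = 46°C
Mismatches (positions where the bases are not complementary): 3 (at positions 2, 7, 10)
Effective Tm = 46 − 3×5 = 46 − 15 = 31°C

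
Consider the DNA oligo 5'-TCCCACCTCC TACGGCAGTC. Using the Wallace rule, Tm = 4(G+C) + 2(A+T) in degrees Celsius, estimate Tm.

66°C

Scanning the sequence gives C=10, T=4, G=3, A=3.
A+T = 7, G+C = 13
Tm = 2(7) + 4(13) = 14 + 52 = 66°C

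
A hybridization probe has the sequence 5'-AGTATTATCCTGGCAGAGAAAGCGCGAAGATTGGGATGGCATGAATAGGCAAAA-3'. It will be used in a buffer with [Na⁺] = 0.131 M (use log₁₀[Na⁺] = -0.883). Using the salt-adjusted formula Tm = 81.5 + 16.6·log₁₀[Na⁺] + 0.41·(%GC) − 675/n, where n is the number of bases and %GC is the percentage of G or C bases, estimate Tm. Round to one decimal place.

Length n = 54. C=7, A=20, T=10, G=17
G+C = 24, so %GC = 24/54 × 100 = 44.444%
Salt term: 16.6 × (-0.883) = -14.658
GC term: 0.41 × 44.444 = 18.222; length term: −675/54 = −12.5
Tm = 81.5 + (-14.658) + 18.222 − 12.5 = 72.564 → 72.6°C

72.6°C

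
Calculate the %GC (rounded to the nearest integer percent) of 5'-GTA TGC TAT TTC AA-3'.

29%

Base counts: C=2, T=6, G=2, A=4
G+C = 2 + 2 = 4 out of 14 bases
%GC = 4/14 × 100 = 28.57% ≈ 29%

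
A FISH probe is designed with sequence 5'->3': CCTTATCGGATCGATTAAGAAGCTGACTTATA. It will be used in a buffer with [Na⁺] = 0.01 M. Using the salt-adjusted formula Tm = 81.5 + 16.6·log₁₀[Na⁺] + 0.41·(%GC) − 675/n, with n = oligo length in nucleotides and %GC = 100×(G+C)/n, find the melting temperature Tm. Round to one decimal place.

Length n = 32. Counting bases: T=10, A=10, C=6, G=6
G+C = 12, so %GC = 12/32 × 100 = 37.5%
Salt term: 16.6 × (-2) = -33.2
GC term: 0.41 × 37.5 = 15.375; length term: −675/32 = −21.094
Tm = 81.5 + (-33.2) + 15.375 − 21.094 = 42.581 → 42.6°C

42.6°C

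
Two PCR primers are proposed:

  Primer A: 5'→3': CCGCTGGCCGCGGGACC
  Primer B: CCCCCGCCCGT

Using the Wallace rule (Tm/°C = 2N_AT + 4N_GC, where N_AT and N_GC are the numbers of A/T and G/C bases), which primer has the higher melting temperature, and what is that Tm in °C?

Primer A, 64°C

Primer A: A+T=2, G+C=15 → Tm = 2(2)+4(15) = 64°C
Primer B: A+T=1, G+C=10 → Tm = 2(1)+4(10) = 42°C
64°C vs 42°C → primer A is higher.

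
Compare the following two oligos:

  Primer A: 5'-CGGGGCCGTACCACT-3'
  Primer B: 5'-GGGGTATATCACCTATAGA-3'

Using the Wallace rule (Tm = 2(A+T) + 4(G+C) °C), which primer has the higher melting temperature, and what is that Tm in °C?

Primer B, 54°C

Primer A: A+T=4, G+C=11 → Tm = 2(4)+4(11) = 52°C
Primer B: A+T=11, G+C=8 → Tm = 2(11)+4(8) = 54°C
52°C vs 54°C → primer B is higher.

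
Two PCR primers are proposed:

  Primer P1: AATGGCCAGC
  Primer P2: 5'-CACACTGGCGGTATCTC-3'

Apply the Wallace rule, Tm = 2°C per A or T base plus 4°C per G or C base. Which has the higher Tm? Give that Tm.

Primer P2, 54°C

Primer P1: A+T=4, G+C=6 → Tm = 2(4)+4(6) = 32°C
Primer P2: A+T=7, G+C=10 → Tm = 2(7)+4(10) = 54°C
32°C vs 54°C → primer P2 is higher.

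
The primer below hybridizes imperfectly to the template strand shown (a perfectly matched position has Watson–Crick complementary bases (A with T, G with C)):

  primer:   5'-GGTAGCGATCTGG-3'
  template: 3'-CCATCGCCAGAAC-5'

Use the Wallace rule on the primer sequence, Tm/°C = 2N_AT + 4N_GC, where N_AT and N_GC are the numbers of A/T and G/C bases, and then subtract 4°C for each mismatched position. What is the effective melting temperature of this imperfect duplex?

34°C

Primer base counts: A=2, T=3, G=6, C=2 → A+T=5, G+C=8
Perfect-match Tm = 2(5) + 4(8) = 10 + 32 = 42°C
Mismatches (positions where the bases are not complementary): 2 (at positions 8, 12)
Effective Tm = 42 − 2×4 = 42 − 8 = 34°C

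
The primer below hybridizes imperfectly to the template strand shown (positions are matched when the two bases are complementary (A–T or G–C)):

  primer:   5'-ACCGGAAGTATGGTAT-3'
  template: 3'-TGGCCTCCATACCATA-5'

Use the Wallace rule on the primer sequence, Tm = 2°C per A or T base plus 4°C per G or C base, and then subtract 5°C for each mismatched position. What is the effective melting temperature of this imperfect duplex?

41°C

Primer base counts: A=5, T=4, G=5, C=2 → A+T=9, G+C=7
Perfect-match Tm = 2(9) + 4(7) = 18 + 28 = 46°C
Mismatches (positions where the bases are not complementary): 1 (at position 7)
Effective Tm = 46 − 1×5 = 46 − 5 = 41°C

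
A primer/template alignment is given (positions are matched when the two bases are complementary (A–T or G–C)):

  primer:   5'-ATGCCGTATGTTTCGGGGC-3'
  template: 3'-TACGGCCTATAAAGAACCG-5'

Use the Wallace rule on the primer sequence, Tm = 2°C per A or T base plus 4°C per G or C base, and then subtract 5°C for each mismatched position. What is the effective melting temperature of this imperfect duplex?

Primer base counts: A=2, T=6, G=7, C=4 → A+T=8, G+C=11
Perfect-match Tm = 2(8) + 4(11) = 16 + 44 = 60°C
Mismatches (positions where the bases are not complementary): 4 (at positions 7, 10, 15, 16)
Effective Tm = 60 − 4×5 = 60 − 20 = 40°C

40°C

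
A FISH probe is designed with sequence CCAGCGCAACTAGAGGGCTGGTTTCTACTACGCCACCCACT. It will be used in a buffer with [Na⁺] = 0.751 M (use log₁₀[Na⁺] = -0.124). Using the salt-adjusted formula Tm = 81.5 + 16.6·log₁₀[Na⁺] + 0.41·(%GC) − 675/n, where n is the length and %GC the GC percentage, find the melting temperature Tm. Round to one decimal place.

Length n = 41. Scanning the sequence gives C=15, G=9, T=8, A=9.
G+C = 24, so %GC = 24/41 × 100 = 58.537%
Salt term: 16.6 × (-0.124) = -2.058
GC term: 0.41 × 58.537 = 24; length term: −675/41 = −16.463
Tm = 81.5 + (-2.058) + 24 − 16.463 = 86.979 → 87.0°C

87.0°C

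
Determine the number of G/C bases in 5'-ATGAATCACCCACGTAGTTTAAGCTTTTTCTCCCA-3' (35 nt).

14

Base counts: G=4, C=10, A=9, T=12
G+C = 4 + 10 = 14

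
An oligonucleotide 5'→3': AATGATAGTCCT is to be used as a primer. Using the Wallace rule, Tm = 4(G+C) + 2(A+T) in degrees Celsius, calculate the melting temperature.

32°C

T=4, A=4, C=2, G=2
So N_AT = 8 and N_GC = 4.
Tm = 4·4 + 2·8 = 16 + 16 = 32°C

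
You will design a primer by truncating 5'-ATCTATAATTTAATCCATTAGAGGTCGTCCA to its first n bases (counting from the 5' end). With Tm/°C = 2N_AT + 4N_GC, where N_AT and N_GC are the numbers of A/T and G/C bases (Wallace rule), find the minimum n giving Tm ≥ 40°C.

n = 17

First 16 bases: ATCTATAATTTAATCC → Tm = 38°C (< 40°C)
First 17 bases: ATCTATAATTTAATCCA → Tm = 40°C (≥ 40°C)
Each additional base adds 2°C (A/T) or 4°C (G/C), so Tm is non-decreasing in n; n = 17 is the first length to reach 40°C.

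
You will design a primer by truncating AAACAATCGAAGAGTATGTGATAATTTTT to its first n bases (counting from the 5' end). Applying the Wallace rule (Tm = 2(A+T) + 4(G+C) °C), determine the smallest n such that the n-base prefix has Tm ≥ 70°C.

First 27 bases: AAACAATCGAAGAGTATGTGATAATTT → Tm = 68°C (< 70°C)
First 28 bases: AAACAATCGAAGAGTATGTGATAATTTT → Tm = 70°C (≥ 70°C)
Since every base adds ≥2°C, Tm only increases with n, so the threshold is first crossed at n = 28.

n = 28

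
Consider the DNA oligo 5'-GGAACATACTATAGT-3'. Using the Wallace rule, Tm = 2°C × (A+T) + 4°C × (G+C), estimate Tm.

40°C

Counting bases: A=6, G=3, T=4, C=2
So N_AT = 10 and N_GC = 5.
Tm = 2×10 + 4×5 = 40°C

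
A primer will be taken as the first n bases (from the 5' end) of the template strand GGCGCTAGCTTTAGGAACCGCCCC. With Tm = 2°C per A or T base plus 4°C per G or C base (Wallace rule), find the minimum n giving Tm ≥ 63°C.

First 19 bases: GGCGCTAGCTTTAGGAACC → Tm = 60°C (< 63°C)
First 20 bases: GGCGCTAGCTTTAGGAACCG → Tm = 64°C (≥ 63°C)
Since every base adds ≥2°C, Tm only increases with n, so the threshold is first crossed at n = 20.

n = 20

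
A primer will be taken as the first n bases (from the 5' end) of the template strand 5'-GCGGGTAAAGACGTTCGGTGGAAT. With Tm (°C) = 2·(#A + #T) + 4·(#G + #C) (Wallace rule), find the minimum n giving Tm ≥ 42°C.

First 12 bases: GCGGGTAAAGAC → Tm = 38°C (< 42°C)
First 13 bases: GCGGGTAAAGACG → Tm = 42°C (≥ 42°C)
Since every base adds ≥2°C, Tm only increases with n, so the threshold is first crossed at n = 13.

n = 13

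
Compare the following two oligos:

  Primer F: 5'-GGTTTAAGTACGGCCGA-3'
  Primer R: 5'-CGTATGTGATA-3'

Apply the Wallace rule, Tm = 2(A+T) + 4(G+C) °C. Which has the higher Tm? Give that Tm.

Primer F, 52°C

Primer F: A+T=8, G+C=9 → Tm = 2(8)+4(9) = 52°C
Primer R: A+T=7, G+C=4 → Tm = 2(7)+4(4) = 30°C
52°C vs 30°C → primer F is higher.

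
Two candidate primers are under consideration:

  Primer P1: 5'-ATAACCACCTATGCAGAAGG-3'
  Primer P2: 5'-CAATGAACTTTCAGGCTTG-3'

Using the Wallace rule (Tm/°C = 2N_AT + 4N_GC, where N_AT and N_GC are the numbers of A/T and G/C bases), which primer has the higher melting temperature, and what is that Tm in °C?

Primer P1, 58°C

Primer P1: A+T=11, G+C=9 → Tm = 2(11)+4(9) = 58°C
Primer P2: A+T=11, G+C=8 → Tm = 2(11)+4(8) = 54°C
58°C vs 54°C → primer P1 is higher.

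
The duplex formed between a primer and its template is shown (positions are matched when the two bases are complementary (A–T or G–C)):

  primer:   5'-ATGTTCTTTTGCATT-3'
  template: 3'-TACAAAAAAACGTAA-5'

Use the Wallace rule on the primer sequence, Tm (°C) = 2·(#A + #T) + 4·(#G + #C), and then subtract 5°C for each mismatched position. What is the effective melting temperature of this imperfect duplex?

Primer base counts: A=2, T=9, G=2, C=2 → A+T=11, G+C=4
Perfect-match Tm = 2(11) + 4(4) = 22 + 16 = 38°C
Mismatches (positions where the bases are not complementary): 1 (at position 6)
Effective Tm = 38 − 1×5 = 38 − 5 = 33°C

33°C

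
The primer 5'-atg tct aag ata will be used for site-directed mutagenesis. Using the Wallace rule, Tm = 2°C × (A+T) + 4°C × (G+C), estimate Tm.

30°C

Counting bases: A=5, T=4, G=2, C=1
So N_AT = 9 and N_GC = 3.
Tm = 4·3 + 2·9 = 12 + 18 = 30°C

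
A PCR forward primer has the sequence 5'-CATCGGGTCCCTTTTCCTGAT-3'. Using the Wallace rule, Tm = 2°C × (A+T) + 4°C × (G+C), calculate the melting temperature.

Counting bases: A=2, C=7, T=8, G=4
So N_AT = 10 and N_GC = 11.
Tm = 2(10) + 4(11) = 20 + 44 = 64°C

64°C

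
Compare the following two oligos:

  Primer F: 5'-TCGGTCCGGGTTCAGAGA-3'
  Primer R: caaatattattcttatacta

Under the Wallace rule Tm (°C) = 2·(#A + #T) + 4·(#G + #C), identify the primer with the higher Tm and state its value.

Primer F, 58°C

Primer F: A+T=7, G+C=11 → Tm = 2(7)+4(11) = 58°C
Primer R: A+T=17, G+C=3 → Tm = 2(17)+4(3) = 46°C
58°C vs 46°C → primer F is higher.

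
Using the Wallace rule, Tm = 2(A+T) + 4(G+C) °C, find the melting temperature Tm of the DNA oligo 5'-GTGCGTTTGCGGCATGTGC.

Base counts: T=6, G=8, A=1, C=4
AT pairs contribute 7, GC pairs contribute 12.
Tm = 2×7 + 4×12 = 62°C

62°C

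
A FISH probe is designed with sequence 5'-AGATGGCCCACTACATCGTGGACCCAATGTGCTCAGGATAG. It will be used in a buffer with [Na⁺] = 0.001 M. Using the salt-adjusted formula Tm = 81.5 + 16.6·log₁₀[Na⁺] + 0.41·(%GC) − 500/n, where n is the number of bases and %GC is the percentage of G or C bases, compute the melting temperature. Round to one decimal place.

41.5°C

Length n = 41. Scanning the sequence gives A=11, C=11, T=8, G=11.
G+C = 22, so %GC = 22/41 × 100 = 53.659%
Salt term: 16.6 × (-3) = -49.8
GC term: 0.41 × 53.659 = 22; length term: −500/41 = −12.195
Tm = 81.5 + (-49.8) + 22 − 12.195 = 41.505 → 41.5°C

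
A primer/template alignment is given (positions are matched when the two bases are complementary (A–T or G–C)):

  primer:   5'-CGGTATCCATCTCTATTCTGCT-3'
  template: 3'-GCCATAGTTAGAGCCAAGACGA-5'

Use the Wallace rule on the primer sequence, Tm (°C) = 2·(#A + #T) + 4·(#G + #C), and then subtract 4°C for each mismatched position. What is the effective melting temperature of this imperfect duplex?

Primer base counts: A=3, T=9, G=3, C=7 → A+T=12, G+C=10
Perfect-match Tm = 2(12) + 4(10) = 24 + 40 = 64°C
Mismatches (positions where the bases are not complementary): 3 (at positions 8, 14, 15)
Effective Tm = 64 − 3×4 = 64 − 12 = 52°C

52°C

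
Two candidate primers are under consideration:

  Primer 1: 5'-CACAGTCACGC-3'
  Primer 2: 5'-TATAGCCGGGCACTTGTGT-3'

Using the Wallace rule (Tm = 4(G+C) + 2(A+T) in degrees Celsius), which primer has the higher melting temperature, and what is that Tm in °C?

Primer 2, 58°C

Primer 1: A+T=4, G+C=7 → Tm = 2(4)+4(7) = 36°C
Primer 2: A+T=9, G+C=10 → Tm = 2(9)+4(10) = 58°C
36°C vs 58°C → primer 2 is higher.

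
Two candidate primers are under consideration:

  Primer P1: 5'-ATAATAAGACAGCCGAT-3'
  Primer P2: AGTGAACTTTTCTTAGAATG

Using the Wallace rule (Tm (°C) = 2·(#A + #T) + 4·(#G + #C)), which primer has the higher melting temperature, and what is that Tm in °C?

Primer P1: A+T=11, G+C=6 → Tm = 2(11)+4(6) = 46°C
Primer P2: A+T=14, G+C=6 → Tm = 2(14)+4(6) = 52°C
46°C vs 52°C → primer P2 is higher.

Primer P2, 52°C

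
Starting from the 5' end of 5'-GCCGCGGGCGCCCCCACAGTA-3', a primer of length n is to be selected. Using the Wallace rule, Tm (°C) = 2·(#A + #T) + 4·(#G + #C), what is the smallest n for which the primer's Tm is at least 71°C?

First 18 bases: GCCGCGGGCGCCCCCACA → Tm = 68°C (< 71°C)
First 19 bases: GCCGCGGGCGCCCCCACAG → Tm = 72°C (≥ 71°C)
Since every base adds ≥2°C, Tm only increases with n, so the threshold is first crossed at n = 19.

n = 19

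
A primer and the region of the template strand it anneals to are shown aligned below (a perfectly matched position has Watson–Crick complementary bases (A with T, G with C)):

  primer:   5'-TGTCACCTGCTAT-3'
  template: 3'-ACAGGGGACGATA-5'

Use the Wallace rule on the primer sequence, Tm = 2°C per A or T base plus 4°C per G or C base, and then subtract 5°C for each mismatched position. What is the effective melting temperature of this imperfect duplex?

33°C

Primer base counts: A=2, T=5, G=2, C=4 → A+T=7, G+C=6
Perfect-match Tm = 2(7) + 4(6) = 14 + 24 = 38°C
Mismatches (positions where the bases are not complementary): 1 (at position 5)
Effective Tm = 38 − 1×5 = 38 − 5 = 33°C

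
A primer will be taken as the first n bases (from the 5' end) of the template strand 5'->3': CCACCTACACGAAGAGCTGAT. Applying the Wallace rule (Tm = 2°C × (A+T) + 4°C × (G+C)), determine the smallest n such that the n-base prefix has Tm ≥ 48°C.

n = 16

First 15 bases: CCACCTACACGAAGA → Tm = 46°C (< 48°C)
First 16 bases: CCACCTACACGAAGAG → Tm = 50°C (≥ 48°C)
Since every base adds ≥2°C, Tm only increases with n, so the threshold is first crossed at n = 16.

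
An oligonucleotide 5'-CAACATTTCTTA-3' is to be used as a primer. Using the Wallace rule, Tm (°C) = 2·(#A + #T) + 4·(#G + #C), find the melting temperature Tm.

30°C

Counting bases: C=3, T=5, G=0, A=4
So N_AT = 9 and N_GC = 3.
Tm = 4·3 + 2·9 = 12 + 18 = 30°C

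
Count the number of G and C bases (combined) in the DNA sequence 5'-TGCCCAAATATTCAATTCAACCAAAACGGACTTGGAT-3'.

14

Base counts: G=5, T=9, C=9, A=14
G+C = 5 + 9 = 14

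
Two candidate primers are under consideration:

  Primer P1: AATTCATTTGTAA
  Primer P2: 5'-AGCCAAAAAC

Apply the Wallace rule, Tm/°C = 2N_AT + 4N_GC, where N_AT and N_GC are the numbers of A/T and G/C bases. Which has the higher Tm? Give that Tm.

Primer P1, 30°C

Primer P1: A+T=11, G+C=2 → Tm = 2(11)+4(2) = 30°C
Primer P2: A+T=6, G+C=4 → Tm = 2(6)+4(4) = 28°C
30°C vs 28°C → primer P1 is higher.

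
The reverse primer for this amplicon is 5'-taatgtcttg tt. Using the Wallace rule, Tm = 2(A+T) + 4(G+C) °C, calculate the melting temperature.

30°C

A=2, G=2, C=1, T=7
So N_AT = 9 and N_GC = 3.
Tm = 4·3 + 2·9 = 12 + 18 = 30°C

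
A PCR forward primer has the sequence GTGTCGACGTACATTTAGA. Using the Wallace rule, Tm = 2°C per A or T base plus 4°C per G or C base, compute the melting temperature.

54°C

G=5, T=6, C=3, A=5
A+T = 11, G+C = 8
Tm = 2×11 + 4×8 = 54°C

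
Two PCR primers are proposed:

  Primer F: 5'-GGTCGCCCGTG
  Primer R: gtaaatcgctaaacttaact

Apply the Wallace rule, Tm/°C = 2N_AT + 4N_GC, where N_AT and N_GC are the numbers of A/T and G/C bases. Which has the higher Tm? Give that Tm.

Primer R, 52°C

Primer F: A+T=2, G+C=9 → Tm = 2(2)+4(9) = 40°C
Primer R: A+T=14, G+C=6 → Tm = 2(14)+4(6) = 52°C
40°C vs 52°C → primer R is higher.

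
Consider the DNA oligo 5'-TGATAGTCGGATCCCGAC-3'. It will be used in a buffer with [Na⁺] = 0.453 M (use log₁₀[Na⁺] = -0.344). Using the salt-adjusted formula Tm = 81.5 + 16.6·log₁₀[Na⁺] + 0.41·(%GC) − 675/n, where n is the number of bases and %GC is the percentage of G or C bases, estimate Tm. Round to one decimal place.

Length n = 18. Counting bases: C=5, G=5, T=4, A=4
G+C = 10, so %GC = 10/18 × 100 = 55.556%
Salt term: 16.6 × (-0.344) = -5.71
GC term: 0.41 × 55.556 = 22.778; length term: −675/18 = −37.5
Tm = 81.5 + (-5.71) + 22.778 − 37.5 = 61.068 → 61.1°C

61.1°C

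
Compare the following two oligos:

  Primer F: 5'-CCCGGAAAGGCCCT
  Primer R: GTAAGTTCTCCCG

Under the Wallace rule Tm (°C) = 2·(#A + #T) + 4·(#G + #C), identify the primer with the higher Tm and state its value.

Primer F: A+T=4, G+C=10 → Tm = 2(4)+4(10) = 48°C
Primer R: A+T=6, G+C=7 → Tm = 2(6)+4(7) = 40°C
48°C vs 40°C → primer F is higher.

Primer F, 48°C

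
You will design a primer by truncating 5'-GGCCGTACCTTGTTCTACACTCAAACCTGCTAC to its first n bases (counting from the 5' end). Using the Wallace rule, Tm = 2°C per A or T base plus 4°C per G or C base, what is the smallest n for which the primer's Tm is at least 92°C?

First 29 bases: GGCCGTACCTTGTTCTACACTCAAACCTG → Tm = 88°C (< 92°C)
First 30 bases: GGCCGTACCTTGTTCTACACTCAAACCTGC → Tm = 92°C (≥ 92°C)
Since every base adds ≥2°C, Tm only increases with n, so the threshold is first crossed at n = 30.

n = 30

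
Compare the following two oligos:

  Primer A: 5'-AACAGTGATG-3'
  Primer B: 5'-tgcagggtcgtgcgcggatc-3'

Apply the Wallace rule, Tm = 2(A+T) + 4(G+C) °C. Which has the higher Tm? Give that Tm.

Primer A: A+T=6, G+C=4 → Tm = 2(6)+4(4) = 28°C
Primer B: A+T=6, G+C=14 → Tm = 2(6)+4(14) = 68°C
28°C vs 68°C → primer B is higher.

Primer B, 68°C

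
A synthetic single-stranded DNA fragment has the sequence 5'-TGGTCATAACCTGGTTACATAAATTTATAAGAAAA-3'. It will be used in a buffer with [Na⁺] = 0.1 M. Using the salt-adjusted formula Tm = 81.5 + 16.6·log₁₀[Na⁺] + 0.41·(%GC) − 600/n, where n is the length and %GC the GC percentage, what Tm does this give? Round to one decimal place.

58.3°C

Length n = 35. A=15, G=5, C=4, T=11
G+C = 9, so %GC = 9/35 × 100 = 25.714%
Salt term: 16.6 × (-1) = -16.6
GC term: 0.41 × 25.714 = 10.543; length term: −600/35 = −17.143
Tm = 81.5 + (-16.6) + 10.543 − 17.143 = 58.3 → 58.3°C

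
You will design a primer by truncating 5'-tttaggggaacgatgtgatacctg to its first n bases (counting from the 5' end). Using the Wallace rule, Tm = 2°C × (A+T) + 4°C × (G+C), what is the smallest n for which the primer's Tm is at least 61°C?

n = 22

First 21 bases: TTTAGGGGAACGATGTGATAC → Tm = 60°C (< 61°C)
First 22 bases: TTTAGGGGAACGATGTGATACC → Tm = 64°C (≥ 61°C)
Each additional base adds 2°C (A/T) or 4°C (G/C), so Tm is non-decreasing in n; n = 22 is the first length to reach 61°C.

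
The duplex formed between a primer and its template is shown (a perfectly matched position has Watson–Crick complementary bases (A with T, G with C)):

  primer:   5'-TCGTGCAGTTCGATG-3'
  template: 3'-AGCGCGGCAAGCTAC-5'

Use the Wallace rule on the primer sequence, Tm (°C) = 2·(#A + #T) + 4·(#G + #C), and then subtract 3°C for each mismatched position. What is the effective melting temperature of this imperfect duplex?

40°C

Primer base counts: A=2, T=5, G=5, C=3 → A+T=7, G+C=8
Perfect-match Tm = 2(7) + 4(8) = 14 + 32 = 46°C
Mismatches (positions where the bases are not complementary): 2 (at positions 4, 7)
Effective Tm = 46 − 2×3 = 46 − 6 = 40°C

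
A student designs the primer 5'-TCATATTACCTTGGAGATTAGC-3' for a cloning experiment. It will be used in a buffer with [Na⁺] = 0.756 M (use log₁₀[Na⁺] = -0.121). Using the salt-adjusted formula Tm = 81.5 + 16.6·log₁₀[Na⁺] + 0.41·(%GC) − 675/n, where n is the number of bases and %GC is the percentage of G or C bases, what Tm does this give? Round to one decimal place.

63.7°C

Length n = 22. Scanning the sequence gives G=4, T=8, A=6, C=4.
G+C = 8, so %GC = 8/22 × 100 = 36.364%
Salt term: 16.6 × (-0.121) = -2.009
GC term: 0.41 × 36.364 = 14.909; length term: −675/22 = −30.682
Tm = 81.5 + (-2.009) + 14.909 − 30.682 = 63.718 → 63.7°C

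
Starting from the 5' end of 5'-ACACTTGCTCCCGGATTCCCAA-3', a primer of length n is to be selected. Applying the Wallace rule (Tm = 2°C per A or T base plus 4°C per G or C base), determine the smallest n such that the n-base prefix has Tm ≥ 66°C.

n = 21

First 20 bases: ACACTTGCTCCCGGATTCCC → Tm = 64°C (< 66°C)
First 21 bases: ACACTTGCTCCCGGATTCCCA → Tm = 66°C (≥ 66°C)
Since every base adds ≥2°C, Tm only increases with n, so the threshold is first crossed at n = 21.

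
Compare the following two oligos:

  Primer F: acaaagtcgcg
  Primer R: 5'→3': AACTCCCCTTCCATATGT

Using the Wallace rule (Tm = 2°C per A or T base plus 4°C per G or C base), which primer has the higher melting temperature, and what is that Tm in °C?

Primer F: A+T=5, G+C=6 → Tm = 2(5)+4(6) = 34°C
Primer R: A+T=10, G+C=8 → Tm = 2(10)+4(8) = 52°C
34°C vs 52°C → primer R is higher.

Primer R, 52°C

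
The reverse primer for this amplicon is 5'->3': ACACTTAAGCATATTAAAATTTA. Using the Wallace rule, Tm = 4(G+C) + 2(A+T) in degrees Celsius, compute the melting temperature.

C=3, T=8, A=11, G=1
So N_AT = 19 and N_GC = 4.
Tm = 4·4 + 2·19 = 16 + 38 = 54°C

54°C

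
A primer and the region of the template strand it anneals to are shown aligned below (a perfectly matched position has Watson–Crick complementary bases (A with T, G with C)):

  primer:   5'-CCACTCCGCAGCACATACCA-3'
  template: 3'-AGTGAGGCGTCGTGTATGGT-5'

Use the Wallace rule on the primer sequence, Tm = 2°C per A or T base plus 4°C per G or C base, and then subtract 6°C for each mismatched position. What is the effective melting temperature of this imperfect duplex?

Primer base counts: A=6, T=2, G=2, C=10 → A+T=8, G+C=12
Perfect-match Tm = 2(8) + 4(12) = 16 + 48 = 64°C
Mismatches (positions where the bases are not complementary): 1 (at position 1)
Effective Tm = 64 − 1×6 = 64 − 6 = 58°C

58°C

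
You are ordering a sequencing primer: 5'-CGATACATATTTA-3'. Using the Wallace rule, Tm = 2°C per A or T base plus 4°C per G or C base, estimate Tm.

C=2, A=5, T=5, G=1
AT pairs contribute 10, GC pairs contribute 3.
Tm = 2(10) + 4(3) = 20 + 12 = 32°C

32°C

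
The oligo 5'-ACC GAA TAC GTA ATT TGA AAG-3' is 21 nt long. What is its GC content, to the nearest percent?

33%

A=9, C=3, T=5, G=4
G+C = 4 + 3 = 7 out of 21 bases
%GC = 7/21 × 100 = 33.33% ≈ 33%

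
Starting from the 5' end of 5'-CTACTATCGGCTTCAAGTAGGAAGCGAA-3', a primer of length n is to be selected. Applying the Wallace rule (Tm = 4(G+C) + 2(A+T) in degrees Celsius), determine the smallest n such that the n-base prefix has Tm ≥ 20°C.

n = 8

First 7 bases: CTACTAT → Tm = 18°C (< 20°C)
First 8 bases: CTACTATC → Tm = 22°C (≥ 20°C)
Since every base adds ≥2°C, Tm only increases with n, so the threshold is first crossed at n = 8.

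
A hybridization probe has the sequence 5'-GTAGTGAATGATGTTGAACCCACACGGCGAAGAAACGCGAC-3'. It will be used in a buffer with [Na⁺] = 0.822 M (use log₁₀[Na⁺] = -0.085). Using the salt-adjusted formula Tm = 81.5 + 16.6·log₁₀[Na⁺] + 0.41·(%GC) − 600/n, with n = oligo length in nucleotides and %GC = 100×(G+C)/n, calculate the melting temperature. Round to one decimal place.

86.5°C

Length n = 41. Counting bases: T=6, A=14, C=9, G=12
G+C = 21, so %GC = 21/41 × 100 = 51.22%
Salt term: 16.6 × (-0.085) = -1.411
GC term: 0.41 × 51.22 = 21; length term: −600/41 = −14.634
Tm = 81.5 + (-1.411) + 21 − 14.634 = 86.455 → 86.5°C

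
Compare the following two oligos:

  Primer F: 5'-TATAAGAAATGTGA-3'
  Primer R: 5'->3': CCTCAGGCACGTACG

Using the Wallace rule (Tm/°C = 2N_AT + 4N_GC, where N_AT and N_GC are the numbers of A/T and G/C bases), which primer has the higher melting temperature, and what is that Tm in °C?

Primer F: A+T=11, G+C=3 → Tm = 2(11)+4(3) = 34°C
Primer R: A+T=5, G+C=10 → Tm = 2(5)+4(10) = 50°C
34°C vs 50°C → primer R is higher.

Primer R, 50°C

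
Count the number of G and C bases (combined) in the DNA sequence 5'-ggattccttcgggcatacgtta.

Counting bases: G=6, T=7, C=5, A=4
G+C = 6 + 5 = 11

11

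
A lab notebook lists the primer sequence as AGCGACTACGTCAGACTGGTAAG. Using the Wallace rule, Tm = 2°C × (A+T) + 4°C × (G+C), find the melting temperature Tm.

Scanning the sequence gives G=7, T=4, C=5, A=7.
A+T = 11, G+C = 12
Tm = 4·12 + 2·11 = 48 + 22 = 70°C

70°C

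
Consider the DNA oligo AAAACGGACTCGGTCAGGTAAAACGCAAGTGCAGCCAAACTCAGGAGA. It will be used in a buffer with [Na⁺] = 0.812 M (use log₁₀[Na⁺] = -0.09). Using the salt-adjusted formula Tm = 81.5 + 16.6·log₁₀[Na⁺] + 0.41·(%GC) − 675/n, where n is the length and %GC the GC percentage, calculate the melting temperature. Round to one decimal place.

86.4°C

Length n = 48. Scanning the sequence gives T=5, G=13, C=11, A=19.
G+C = 24, so %GC = 24/48 × 100 = 50%
Salt term: 16.6 × (-0.09) = -1.494
GC term: 0.41 × 50 = 20.5; length term: −675/48 = −14.062
Tm = 81.5 + (-1.494) + 20.5 − 14.062 = 86.444 → 86.4°C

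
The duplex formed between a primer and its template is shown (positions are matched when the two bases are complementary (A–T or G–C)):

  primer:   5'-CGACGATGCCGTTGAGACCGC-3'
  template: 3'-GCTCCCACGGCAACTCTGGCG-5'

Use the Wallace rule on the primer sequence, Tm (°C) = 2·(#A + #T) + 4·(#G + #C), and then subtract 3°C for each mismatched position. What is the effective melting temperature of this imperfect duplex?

64°C

Primer base counts: A=4, T=3, G=7, C=7 → A+T=7, G+C=14
Perfect-match Tm = 2(7) + 4(14) = 14 + 56 = 70°C
Mismatches (positions where the bases are not complementary): 2 (at positions 4, 6)
Effective Tm = 70 − 2×3 = 70 − 6 = 64°C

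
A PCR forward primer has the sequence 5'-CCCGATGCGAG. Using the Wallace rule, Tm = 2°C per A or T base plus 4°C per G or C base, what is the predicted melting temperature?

Counting bases: C=4, A=2, G=4, T=1
So N_AT = 3 and N_GC = 8.
Tm = 4·8 + 2·3 = 32 + 6 = 38°C

38°C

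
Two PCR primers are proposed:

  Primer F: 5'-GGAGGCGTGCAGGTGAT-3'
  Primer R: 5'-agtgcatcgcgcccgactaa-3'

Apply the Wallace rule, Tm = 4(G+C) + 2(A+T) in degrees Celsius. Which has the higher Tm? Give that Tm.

Primer R, 64°C

Primer F: A+T=6, G+C=11 → Tm = 2(6)+4(11) = 56°C
Primer R: A+T=8, G+C=12 → Tm = 2(8)+4(12) = 64°C
56°C vs 64°C → primer R is higher.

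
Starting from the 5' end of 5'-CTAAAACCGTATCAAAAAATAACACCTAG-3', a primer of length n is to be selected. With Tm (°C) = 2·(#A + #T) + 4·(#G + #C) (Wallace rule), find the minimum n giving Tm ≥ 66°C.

First 25 bases: CTAAAACCGTATCAAAAAATAACAC → Tm = 64°C (< 66°C)
First 26 bases: CTAAAACCGTATCAAAAAATAACACC → Tm = 68°C (≥ 66°C)
Each additional base adds 2°C (A/T) or 4°C (G/C), so Tm is non-decreasing in n; n = 26 is the first length to reach 66°C.

n = 26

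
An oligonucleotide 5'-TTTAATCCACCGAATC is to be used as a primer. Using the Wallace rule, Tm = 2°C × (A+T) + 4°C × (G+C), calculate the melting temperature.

44°C

Scanning the sequence gives T=5, C=5, A=5, G=1.
A+T = 10, G+C = 6
Tm = 2(10) + 4(6) = 20 + 24 = 44°C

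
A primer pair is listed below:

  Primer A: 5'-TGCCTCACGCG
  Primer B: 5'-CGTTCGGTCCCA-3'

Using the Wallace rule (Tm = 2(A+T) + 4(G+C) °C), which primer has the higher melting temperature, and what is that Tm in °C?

Primer B, 40°C

Primer A: A+T=3, G+C=8 → Tm = 2(3)+4(8) = 38°C
Primer B: A+T=4, G+C=8 → Tm = 2(4)+4(8) = 40°C
38°C vs 40°C → primer B is higher.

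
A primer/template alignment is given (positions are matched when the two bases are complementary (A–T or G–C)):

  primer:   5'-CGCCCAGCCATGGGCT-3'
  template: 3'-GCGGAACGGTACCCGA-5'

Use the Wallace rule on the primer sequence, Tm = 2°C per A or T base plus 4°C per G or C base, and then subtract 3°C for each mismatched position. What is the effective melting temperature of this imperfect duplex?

50°C

Primer base counts: A=2, T=2, G=5, C=7 → A+T=4, G+C=12
Perfect-match Tm = 2(4) + 4(12) = 8 + 48 = 56°C
Mismatches (positions where the bases are not complementary): 2 (at positions 5, 6)
Effective Tm = 56 − 2×3 = 56 − 6 = 50°C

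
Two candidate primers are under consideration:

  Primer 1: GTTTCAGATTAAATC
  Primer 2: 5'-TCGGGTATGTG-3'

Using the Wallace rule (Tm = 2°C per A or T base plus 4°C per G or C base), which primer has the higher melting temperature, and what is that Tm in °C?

Primer 1, 38°C

Primer 1: A+T=11, G+C=4 → Tm = 2(11)+4(4) = 38°C
Primer 2: A+T=5, G+C=6 → Tm = 2(5)+4(6) = 34°C
38°C vs 34°C → primer 1 is higher.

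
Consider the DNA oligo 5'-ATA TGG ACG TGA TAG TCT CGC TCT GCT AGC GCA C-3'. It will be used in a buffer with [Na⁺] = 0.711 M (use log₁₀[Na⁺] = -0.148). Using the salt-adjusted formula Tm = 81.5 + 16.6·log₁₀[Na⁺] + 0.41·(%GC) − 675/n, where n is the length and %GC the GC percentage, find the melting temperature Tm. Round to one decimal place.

80.9°C

Length n = 34. Counting bases: G=9, C=9, T=9, A=7
G+C = 18, so %GC = 18/34 × 100 = 52.941%
Salt term: 16.6 × (-0.148) = -2.457
GC term: 0.41 × 52.941 = 21.706; length term: −675/34 = −19.853
Tm = 81.5 + (-2.457) + 21.706 − 19.853 = 80.896 → 80.9°C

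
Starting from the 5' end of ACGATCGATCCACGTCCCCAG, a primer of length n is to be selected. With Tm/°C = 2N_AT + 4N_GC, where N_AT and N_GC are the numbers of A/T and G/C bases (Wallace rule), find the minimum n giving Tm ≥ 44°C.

First 13 bases: ACGATCGATCCAC → Tm = 40°C (< 44°C)
First 14 bases: ACGATCGATCCACG → Tm = 44°C (≥ 44°C)
Since every base adds ≥2°C, Tm only increases with n, so the threshold is first crossed at n = 14.

n = 14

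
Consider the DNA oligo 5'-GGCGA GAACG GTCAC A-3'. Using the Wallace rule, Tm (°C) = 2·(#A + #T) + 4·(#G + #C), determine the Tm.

T=1, C=4, A=5, G=6
AT pairs contribute 6, GC pairs contribute 10.
Tm = 2×6 + 4×10 = 52°C

52°C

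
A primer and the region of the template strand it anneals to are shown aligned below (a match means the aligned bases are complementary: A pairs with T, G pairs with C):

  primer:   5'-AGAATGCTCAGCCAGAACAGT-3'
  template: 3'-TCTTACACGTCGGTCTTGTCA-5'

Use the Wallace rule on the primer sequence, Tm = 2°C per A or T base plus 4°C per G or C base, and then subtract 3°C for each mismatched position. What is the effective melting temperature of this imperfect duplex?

Primer base counts: A=8, T=3, G=5, C=5 → A+T=11, G+C=10
Perfect-match Tm = 2(11) + 4(10) = 22 + 40 = 62°C
Mismatches (positions where the bases are not complementary): 2 (at positions 7, 8)
Effective Tm = 62 − 2×3 = 62 − 6 = 56°C

56°C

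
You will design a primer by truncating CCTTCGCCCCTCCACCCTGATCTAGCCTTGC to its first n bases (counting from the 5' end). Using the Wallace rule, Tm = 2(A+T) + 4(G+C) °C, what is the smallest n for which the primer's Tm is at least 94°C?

First 28 bases: CCTTCGCCCCTCCACCCTGATCTAGCCT → Tm = 92°C (< 94°C)
First 29 bases: CCTTCGCCCCTCCACCCTGATCTAGCCTT → Tm = 94°C (≥ 94°C)
Each additional base adds 2°C (A/T) or 4°C (G/C), so Tm is non-decreasing in n; n = 29 is the first length to reach 94°C.

n = 29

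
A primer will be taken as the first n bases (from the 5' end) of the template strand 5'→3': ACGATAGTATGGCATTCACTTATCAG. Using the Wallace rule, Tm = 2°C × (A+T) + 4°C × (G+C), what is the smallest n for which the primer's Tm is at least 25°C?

n = 10

First 9 bases: ACGATAGTA → Tm = 24°C (< 25°C)
First 10 bases: ACGATAGTAT → Tm = 26°C (≥ 25°C)
Since every base adds ≥2°C, Tm only increases with n, so the threshold is first crossed at n = 10.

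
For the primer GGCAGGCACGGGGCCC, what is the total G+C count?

14

Base counts: A=2, C=6, G=8, T=0
G+C = 8 + 6 = 14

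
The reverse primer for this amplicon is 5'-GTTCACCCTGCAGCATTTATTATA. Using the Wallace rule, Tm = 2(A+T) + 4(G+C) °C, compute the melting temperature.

66°C

Base counts: T=9, A=6, C=6, G=3
AT pairs contribute 15, GC pairs contribute 9.
Tm = 4·9 + 2·15 = 36 + 30 = 66°C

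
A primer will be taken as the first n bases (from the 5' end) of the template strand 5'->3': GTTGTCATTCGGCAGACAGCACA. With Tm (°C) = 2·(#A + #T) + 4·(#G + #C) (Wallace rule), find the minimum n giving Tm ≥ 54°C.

First 17 bases: GTTGTCATTCGGCAGAC → Tm = 52°C (< 54°C)
First 18 bases: GTTGTCATTCGGCAGACA → Tm = 54°C (≥ 54°C)
Since every base adds ≥2°C, Tm only increases with n, so the threshold is first crossed at n = 18.

n = 18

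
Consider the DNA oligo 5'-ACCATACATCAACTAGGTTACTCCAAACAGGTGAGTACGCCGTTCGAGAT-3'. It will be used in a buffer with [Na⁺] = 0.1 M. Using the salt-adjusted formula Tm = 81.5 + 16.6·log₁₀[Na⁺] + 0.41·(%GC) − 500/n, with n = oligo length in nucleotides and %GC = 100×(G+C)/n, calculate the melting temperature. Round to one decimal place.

Length n = 50. Scanning the sequence gives A=16, T=11, G=10, C=13.
G+C = 23, so %GC = 23/50 × 100 = 46%
Salt term: 16.6 × (-1) = -16.6
GC term: 0.41 × 46 = 18.86; length term: −500/50 = −10
Tm = 81.5 + (-16.6) + 18.86 − 10 = 73.76 → 73.8°C

73.8°C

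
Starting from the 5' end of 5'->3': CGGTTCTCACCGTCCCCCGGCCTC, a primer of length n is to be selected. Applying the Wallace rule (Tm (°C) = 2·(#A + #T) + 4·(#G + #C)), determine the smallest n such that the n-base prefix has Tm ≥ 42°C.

First 12 bases: CGGTTCTCACCG → Tm = 40°C (< 42°C)
First 13 bases: CGGTTCTCACCGT → Tm = 42°C (≥ 42°C)
Since every base adds ≥2°C, Tm only increases with n, so the threshold is first crossed at n = 13.

n = 13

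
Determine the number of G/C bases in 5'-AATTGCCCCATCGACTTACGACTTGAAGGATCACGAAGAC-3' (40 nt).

A=13, T=8, C=11, G=8
G+C = 8 + 11 = 19

19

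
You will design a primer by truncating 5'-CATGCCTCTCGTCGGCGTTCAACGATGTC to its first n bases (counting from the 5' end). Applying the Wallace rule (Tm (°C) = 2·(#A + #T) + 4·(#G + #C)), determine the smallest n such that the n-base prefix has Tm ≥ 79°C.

n = 25

First 24 bases: CATGCCTCTCGTCGGCGTTCAACG → Tm = 78°C (< 79°C)
First 25 bases: CATGCCTCTCGTCGGCGTTCAACGA → Tm = 80°C (≥ 79°C)
Since every base adds ≥2°C, Tm only increases with n, so the threshold is first crossed at n = 25.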